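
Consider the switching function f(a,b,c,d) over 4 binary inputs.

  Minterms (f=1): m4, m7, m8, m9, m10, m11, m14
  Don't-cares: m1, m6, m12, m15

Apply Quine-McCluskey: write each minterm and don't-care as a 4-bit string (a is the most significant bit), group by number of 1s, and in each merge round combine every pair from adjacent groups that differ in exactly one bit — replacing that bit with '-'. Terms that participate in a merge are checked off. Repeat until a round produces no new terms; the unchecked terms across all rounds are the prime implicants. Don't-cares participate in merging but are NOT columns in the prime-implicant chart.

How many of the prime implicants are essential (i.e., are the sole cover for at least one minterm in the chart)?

size-2^0 implicants → 0001(✓)  0100(✓)  0110(✓)  0111(✓)  1000(✓)  1001(✓)  1010(✓)  1011(✓)  1100(✓)  1110(✓)  1111(✓)
size-2^1 implicants → -001  -100(✓)  -110(✓)  -111(✓)  01-0(✓)  011-(✓)  1-00(✓)  1-10(✓)  1-11(✓)  10-0(✓)  10-1(✓)  100-(✓)  101-(✓)  11-0(✓)  111-(✓)
size-2^2 implicants → -1-0  -11-  1--0  1-1-  10--
Unchecked terms (primes): -001, -1-0, -11-, 1--0, 1-1-, 10--
Minterm coverage:
  m4 ⊆ -1-0 [E]
  m7 ⊆ -11- [E]
  m8 ⊆ 1--0,10--
  m9 ⊆ -001,10--
  m10 ⊆ 1--0,1-1-,10--
  m11 ⊆ 1-1-,10--
  m14 ⊆ -1-0,-11-,1--0,1-1-
E = {-1-0, -11-}

2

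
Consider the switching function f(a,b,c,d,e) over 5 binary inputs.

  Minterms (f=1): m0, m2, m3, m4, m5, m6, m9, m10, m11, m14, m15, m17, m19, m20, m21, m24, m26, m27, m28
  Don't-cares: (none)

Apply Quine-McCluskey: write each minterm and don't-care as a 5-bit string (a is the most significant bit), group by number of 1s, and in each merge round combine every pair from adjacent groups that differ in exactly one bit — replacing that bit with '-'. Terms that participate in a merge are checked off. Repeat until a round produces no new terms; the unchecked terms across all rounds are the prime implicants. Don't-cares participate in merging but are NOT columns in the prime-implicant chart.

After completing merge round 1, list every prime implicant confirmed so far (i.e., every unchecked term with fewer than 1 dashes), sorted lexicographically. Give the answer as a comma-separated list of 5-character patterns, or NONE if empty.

Round 0: 00000✓ 00010✓ 00011✓ 00100✓ 00101✓ 00110✓ 01001✓ 01010✓ 01011✓ 01110✓ 01111✓ 10001✓ 10011✓ 10100✓ 10101✓ 11000✓ 11010✓ 11011✓ 11100✓
Round 1: -0011✓ -0100✓ -0101✓ -1010✓ -1011✓ 0-010✓ 0-011✓ 0-110✓ 00-00✓ 00-10✓ 000-0✓ 0001-✓ 001-0✓ 0010-✓ 01-10✓ 01-11✓ 010-1 0101-✓ 0111-✓ 1-011✓ 1-100 10-01 100-1 1010-✓ 11-00 110-0 1101-✓
Round 2: --011 -010- -101- 0--10 0-01- 00--0 01-1-
PIs = {--011, -010-, -101-, 0--10, 0-01-, 00--0, 01-1-, 010-1, 1-100, 10-01, 100-1, 11-00, 110-0}

NONE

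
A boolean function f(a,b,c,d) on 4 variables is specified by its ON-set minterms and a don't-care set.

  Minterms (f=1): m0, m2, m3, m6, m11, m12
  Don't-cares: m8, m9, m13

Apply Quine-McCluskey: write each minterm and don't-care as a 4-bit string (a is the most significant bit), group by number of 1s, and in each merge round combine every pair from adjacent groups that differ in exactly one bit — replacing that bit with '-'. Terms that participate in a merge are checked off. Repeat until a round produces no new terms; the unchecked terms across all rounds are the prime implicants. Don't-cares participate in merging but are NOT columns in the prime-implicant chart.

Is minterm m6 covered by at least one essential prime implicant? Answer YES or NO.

[col 0] 0000*, 0010*, 0011*, 0110*, 1000*, 1001*, 1011*, 1100*, 1101*
[col 1] -000, -011, 0-10, 00-0, 001-, 1-00*, 1-01*, 10-1, 100-*, 110-*
[col 2] 1-0-
Prime implicants: -000, -011, 0-10, 00-0, 001-, 1-0-, 10-1
PI chart (minterm → PIs covering it):
  0 | -000,00-0
  2 | 0-10,00-0,001-
  3 | -011,001-
  6 | 0-10  (sole → essential)
  11 | -011,10-1
  12 | 1-0-  (sole → essential)
Essential prime implicants: 0-10, 1-0-

YES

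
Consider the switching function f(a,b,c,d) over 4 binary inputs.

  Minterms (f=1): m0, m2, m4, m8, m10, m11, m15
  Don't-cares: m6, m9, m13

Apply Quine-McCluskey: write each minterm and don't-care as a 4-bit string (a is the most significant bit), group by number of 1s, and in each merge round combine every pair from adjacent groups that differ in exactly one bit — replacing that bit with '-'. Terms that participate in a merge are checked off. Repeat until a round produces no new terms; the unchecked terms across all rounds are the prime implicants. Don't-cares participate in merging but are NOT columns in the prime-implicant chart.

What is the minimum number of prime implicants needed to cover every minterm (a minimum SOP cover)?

size-2^0 implicants → 0000(✓)  0010(✓)  0100(✓)  0110(✓)  1000(✓)  1001(✓)  1010(✓)  1011(✓)  1101(✓)  1111(✓)
size-2^1 implicants → -000(✓)  -010(✓)  0-00(✓)  0-10(✓)  00-0(✓)  01-0(✓)  1-01(✓)  1-11(✓)  10-0(✓)  10-1(✓)  100-(✓)  101-(✓)  11-1(✓)
size-2^2 implicants → -0-0  0--0  1--1  10--
Unchecked terms (primes): -0-0, 0--0, 1--1, 10--
Minterm coverage:
  m0 ⊆ -0-0,0--0
  m2 ⊆ -0-0,0--0
  m4 ⊆ 0--0 [E]
  m8 ⊆ -0-0,10--
  m10 ⊆ -0-0,10--
  m11 ⊆ 1--1,10--
  m15 ⊆ 1--1 [E]
E = {0--0, 1--1}
Petrick residual → -0-0
Cover = b'd' + a'd' + ad  |cover|=3

3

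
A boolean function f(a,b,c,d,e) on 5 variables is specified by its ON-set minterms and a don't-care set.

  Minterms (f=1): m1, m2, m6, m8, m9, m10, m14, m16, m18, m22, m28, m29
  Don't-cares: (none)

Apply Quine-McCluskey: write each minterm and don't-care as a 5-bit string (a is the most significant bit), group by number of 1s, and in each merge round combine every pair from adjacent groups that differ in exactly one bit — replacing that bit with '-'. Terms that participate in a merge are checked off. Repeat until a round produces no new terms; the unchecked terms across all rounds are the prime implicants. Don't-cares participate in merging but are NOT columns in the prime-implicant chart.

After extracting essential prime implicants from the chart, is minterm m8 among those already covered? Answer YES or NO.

[col 0] 00001*, 00010*, 00110*, 01000*, 01001*, 01010*, 01110*, 10000*, 10010*, 10110*, 11100*, 11101*
[col 1] -0010*, -0110*, 0-001, 0-010*, 0-110*, 00-10*, 01-10*, 010-0, 0100-, 10-10*, 100-0, 1110-
[col 2] -0-10, 0--10
Prime implicants: -0-10, 0--10, 0-001, 010-0, 0100-, 100-0, 1110-
PI chart (minterm → PIs covering it):
  1 | 0-001  (sole → essential)
  2 | -0-10,0--10
  6 | -0-10,0--10
  8 | 010-0,0100-
  9 | 0-001,0100-
  10 | 0--10,010-0
  14 | 0--10  (sole → essential)
  16 | 100-0  (sole → essential)
  18 | -0-10,100-0
  22 | -0-10  (sole → essential)
  28 | 1110-  (sole → essential)
  29 | 1110-  (sole → essential)
Essential prime implicants: -0-10, 0--10, 0-001, 100-0, 1110-

NO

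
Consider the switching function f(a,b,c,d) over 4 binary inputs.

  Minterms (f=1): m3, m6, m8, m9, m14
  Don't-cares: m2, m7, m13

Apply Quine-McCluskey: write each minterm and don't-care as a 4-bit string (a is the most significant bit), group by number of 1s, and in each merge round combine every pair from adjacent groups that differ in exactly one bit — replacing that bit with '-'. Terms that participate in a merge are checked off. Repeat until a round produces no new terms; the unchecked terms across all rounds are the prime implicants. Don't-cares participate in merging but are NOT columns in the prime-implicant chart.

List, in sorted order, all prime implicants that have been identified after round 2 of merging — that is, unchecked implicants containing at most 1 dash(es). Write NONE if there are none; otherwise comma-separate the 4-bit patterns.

-110, 1-01, 100-

Round 0: 0010✓ 0011✓ 0110✓ 0111✓ 1000✓ 1001✓ 1101✓ 1110✓
Round 1: -110 0-10✓ 0-11✓ 001-✓ 011-✓ 1-01 100-
Round 2: 0-1-
PIs = {-110, 0-1-, 1-01, 100-}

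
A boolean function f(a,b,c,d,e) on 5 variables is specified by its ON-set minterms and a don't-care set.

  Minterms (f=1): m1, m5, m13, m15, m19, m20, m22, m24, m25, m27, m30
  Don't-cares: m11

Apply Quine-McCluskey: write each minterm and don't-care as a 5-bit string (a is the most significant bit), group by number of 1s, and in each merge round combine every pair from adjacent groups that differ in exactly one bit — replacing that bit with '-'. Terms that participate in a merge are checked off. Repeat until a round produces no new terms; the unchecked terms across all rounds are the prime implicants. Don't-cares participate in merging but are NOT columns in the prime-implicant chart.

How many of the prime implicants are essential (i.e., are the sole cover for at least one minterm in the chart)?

5

[col 0] 00001*, 00101*, 01011*, 01101*, 01111*, 10011*, 10100*, 10110*, 11000*, 11001*, 11011*, 11110*
[col 1] -1011, 0-101, 00-01, 01-11, 011-1, 1-011, 1-110, 101-0, 110-1, 1100-
Prime implicants: -1011, 0-101, 00-01, 01-11, 011-1, 1-011, 1-110, 101-0, 110-1, 1100-
PI chart (minterm → PIs covering it):
  1 | 00-01  (sole → essential)
  5 | 0-101,00-01
  13 | 0-101,011-1
  15 | 01-11,011-1
  19 | 1-011  (sole → essential)
  20 | 101-0  (sole → essential)
  22 | 1-110,101-0
  24 | 1100-  (sole → essential)
  25 | 110-1,1100-
  27 | -1011,1-011,110-1
  30 | 1-110  (sole → essential)
Essential prime implicants: 00-01, 1-011, 1-110, 101-0, 1100-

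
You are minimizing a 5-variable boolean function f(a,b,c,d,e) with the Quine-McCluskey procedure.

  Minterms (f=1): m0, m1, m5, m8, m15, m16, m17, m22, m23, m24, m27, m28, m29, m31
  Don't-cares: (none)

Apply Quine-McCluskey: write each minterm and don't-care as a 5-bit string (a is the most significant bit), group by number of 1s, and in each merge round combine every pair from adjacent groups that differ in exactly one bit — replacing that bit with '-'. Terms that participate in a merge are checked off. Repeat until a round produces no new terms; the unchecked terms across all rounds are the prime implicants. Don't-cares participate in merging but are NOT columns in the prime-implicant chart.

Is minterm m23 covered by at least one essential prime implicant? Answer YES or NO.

YES

[col 0] 00000*, 00001*, 00101*, 01000*, 01111*, 10000*, 10001*, 10110*, 10111*, 11000*, 11011*, 11100*, 11101*, 11111*
[col 1] -0000*, -0001*, -1000*, -1111, 0-000*, 00-01, 0000-*, 1-000*, 1-111, 1000-*, 1011-, 11-00, 11-11, 111-1, 1110-
[col 2] --000, -000-
Prime implicants: --000, -000-, -1111, 00-01, 1-111, 1011-, 11-00, 11-11, 111-1, 1110-
PI chart (minterm → PIs covering it):
  0 | --000,-000-
  1 | -000-,00-01
  5 | 00-01  (sole → essential)
  8 | --000  (sole → essential)
  15 | -1111  (sole → essential)
  16 | --000,-000-
  17 | -000-  (sole → essential)
  22 | 1011-  (sole → essential)
  23 | 1-111,1011-
  24 | --000,11-00
  27 | 11-11  (sole → essential)
  28 | 11-00,1110-
  29 | 111-1,1110-
  31 | -1111,1-111,11-11,111-1
Essential prime implicants: --000, -000-, -1111, 00-01, 1011-, 11-11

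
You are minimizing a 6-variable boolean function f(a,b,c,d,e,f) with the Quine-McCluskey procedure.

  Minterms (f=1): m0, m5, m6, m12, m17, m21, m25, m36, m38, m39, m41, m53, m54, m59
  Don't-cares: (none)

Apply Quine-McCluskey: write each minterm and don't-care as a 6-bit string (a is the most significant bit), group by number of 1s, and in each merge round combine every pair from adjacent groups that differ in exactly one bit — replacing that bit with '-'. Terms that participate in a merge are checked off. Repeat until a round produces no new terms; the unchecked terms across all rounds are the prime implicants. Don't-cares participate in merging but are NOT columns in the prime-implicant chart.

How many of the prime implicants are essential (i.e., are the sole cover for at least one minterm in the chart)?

[col 0] 000000, 000101*, 000110*, 001100, 010001*, 010101*, 011001*, 100100*, 100110*, 100111*, 101001, 110101*, 110110*, 111011
[col 1] -00110, -10101, 0-0101, 01-001, 010-01, 1-0110, 1001-0, 10011-
Prime implicants: -00110, -10101, 0-0101, 000000, 001100, 01-001, 010-01, 1-0110, 1001-0, 10011-, 101001, 111011
PI chart (minterm → PIs covering it):
  0 | 000000  (sole → essential)
  5 | 0-0101  (sole → essential)
  6 | -00110  (sole → essential)
  12 | 001100  (sole → essential)
  17 | 01-001,010-01
  21 | -10101,0-0101,010-01
  25 | 01-001  (sole → essential)
  36 | 1001-0  (sole → essential)
  38 | -00110,1-0110,1001-0,10011-
  39 | 10011-  (sole → essential)
  41 | 101001  (sole → essential)
  53 | -10101  (sole → essential)
  54 | 1-0110  (sole → essential)
  59 | 111011  (sole → essential)
Essential prime implicants: -00110, -10101, 0-0101, 000000, 001100, 01-001, 1-0110, 1001-0, 10011-, 101001, 111011

11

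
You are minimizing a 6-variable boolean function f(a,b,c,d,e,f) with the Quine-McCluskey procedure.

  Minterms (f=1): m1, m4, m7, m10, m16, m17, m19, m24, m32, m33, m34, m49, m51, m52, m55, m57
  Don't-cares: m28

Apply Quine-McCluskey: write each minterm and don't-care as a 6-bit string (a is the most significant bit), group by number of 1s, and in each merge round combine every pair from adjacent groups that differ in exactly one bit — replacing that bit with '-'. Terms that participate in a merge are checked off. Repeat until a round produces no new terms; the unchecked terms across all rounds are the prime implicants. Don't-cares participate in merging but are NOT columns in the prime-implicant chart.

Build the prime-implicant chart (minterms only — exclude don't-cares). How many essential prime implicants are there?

Round 0: 000001✓ 000100 000111 001010 010000✓ 010001✓ 010011✓ 011000✓ 011100✓ 100000✓ 100001✓ 100010✓ 110001✓ 110011✓ 110100 110111✓ 111001✓
Round 1: -00001✓ -10001✓ -10011✓ 0-0001✓ 01-000 0100-1✓ 01000- 011-00 1-0001✓ 1000-0 10000- 11-001 110-11 1100-1✓
Round 2: --0001 -100-1
PIs = {--0001, -100-1, 000100, 000111, 001010, 01-000, 01000-, 011-00, 1000-0, 10000-, 11-001, 110-11, 110100}
Coverage chart:
  m1: --0001 ←essential
  m4: 000100 ←essential
  m7: 000111 ←essential
  m10: 001010 ←essential
  m16: 01-000,01000-
  m17: --0001,-100-1,01000-
  m19: -100-1 ←essential
  m24: 01-000,011-00
  m32: 1000-0,10000-
  m33: --0001,10000-
  m34: 1000-0 ←essential
  m49: --0001,-100-1,11-001
  m51: -100-1,110-11
  m52: 110100 ←essential
  m55: 110-11 ←essential
  m57: 11-001 ←essential
Essential: --0001, -100-1, 000100, 000111, 001010, 1000-0, 11-001, 110-11, 110100

9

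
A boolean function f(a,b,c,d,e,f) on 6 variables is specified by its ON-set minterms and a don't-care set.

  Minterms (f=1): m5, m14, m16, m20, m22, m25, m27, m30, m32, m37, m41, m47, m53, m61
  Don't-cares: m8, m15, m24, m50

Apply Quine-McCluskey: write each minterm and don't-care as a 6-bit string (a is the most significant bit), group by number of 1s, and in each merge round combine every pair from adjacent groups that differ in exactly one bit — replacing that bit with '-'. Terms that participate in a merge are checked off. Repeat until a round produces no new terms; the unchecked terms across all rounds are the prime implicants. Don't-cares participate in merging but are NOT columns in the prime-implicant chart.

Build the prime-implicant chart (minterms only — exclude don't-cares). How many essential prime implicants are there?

size-2^0 implicants → 000101(✓)  001000(✓)  001110(✓)  001111(✓)  010000(✓)  010100(✓)  010110(✓)  011000(✓)  011001(✓)  011011(✓)  011110(✓)  100000  100101(✓)  101001  101111(✓)  110010  110101(✓)  111101(✓)
size-2^1 implicants → -00101  -01111  0-1000  0-1110  00111-  01-000  01-110  010-00  0101-0  0110-1  01100-  1-0101  11-101
Unchecked terms (primes): -00101, -01111, 0-1000, 0-1110, 00111-, 01-000, 01-110, 010-00, 0101-0, 0110-1, 01100-, 1-0101, 100000, 101001, 11-101, 110010
Minterm coverage:
  m5 ⊆ -00101 [E]
  m14 ⊆ 0-1110,00111-
  m16 ⊆ 01-000,010-00
  m20 ⊆ 010-00,0101-0
  m22 ⊆ 01-110,0101-0
  m25 ⊆ 0110-1,01100-
  m27 ⊆ 0110-1 [E]
  m30 ⊆ 0-1110,01-110
  m32 ⊆ 100000 [E]
  m37 ⊆ -00101,1-0101
  m41 ⊆ 101001 [E]
  m47 ⊆ -01111 [E]
  m53 ⊆ 1-0101,11-101
  m61 ⊆ 11-101 [E]
E = {-00101, -01111, 0110-1, 100000, 101001, 11-101}

6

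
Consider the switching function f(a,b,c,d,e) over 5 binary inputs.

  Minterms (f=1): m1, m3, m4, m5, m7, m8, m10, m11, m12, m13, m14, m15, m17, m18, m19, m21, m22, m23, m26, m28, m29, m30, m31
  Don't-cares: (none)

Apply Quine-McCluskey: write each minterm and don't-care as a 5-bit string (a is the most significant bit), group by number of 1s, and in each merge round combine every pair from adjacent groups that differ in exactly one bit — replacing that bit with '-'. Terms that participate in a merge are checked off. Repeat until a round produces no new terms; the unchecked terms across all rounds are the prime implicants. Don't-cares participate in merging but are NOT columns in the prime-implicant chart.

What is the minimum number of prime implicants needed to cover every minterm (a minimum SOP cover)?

[col 0] 00001*, 00011*, 00100*, 00101*, 00111*, 01000*, 01010*, 01011*, 01100*, 01101*, 01110*, 01111*, 10001*, 10010*, 10011*, 10101*, 10110*, 10111*, 11010*, 11100*, 11101*, 11110*, 11111*
[col 1] -0001*, -0011*, -0101*, -0111*, -1010*, -1100*, -1101*, -1110*, -1111*, 0-011*, 0-100*, 0-101*, 0-111*, 00-01*, 00-11*, 000-1*, 001-1*, 0010-*, 01-00*, 01-10*, 01-11*, 010-0*, 0101-*, 011-0*, 011-1*, 0110-*, 0111-*, 1-010*, 1-101*, 1-110*, 1-111*, 10-01*, 10-10*, 10-11*, 100-1*, 1001-*, 101-1*, 1011-*, 11-10*, 111-0*, 111-1*, 1110-*, 1111-*
[col 2] --101*, --111*, -0-01*, -0-11*, -00-1*, -01-1*, -1-10, -11-0*, -11-1*, -110-*, -111-*, 0--11, 0-1-1*, 0-10-, 00--1*, 01--0, 01-1-, 011--*, 1--10, 1-1-1*, 1-11-, 10--1*, 10-1-, 111--*
[col 3] --1-1, -0--1, -11--
Prime implicants: --1-1, -0--1, -1-10, -11--, 0--11, 0-10-, 01--0, 01-1-, 1--10, 1-11-, 10-1-
PI chart (minterm → PIs covering it):
  1 | -0--1  (sole → essential)
  3 | -0--1,0--11
  4 | 0-10-  (sole → essential)
  5 | --1-1,-0--1,0-10-
  7 | --1-1,-0--1,0--11
  8 | 01--0  (sole → essential)
  10 | -1-10,01--0,01-1-
  11 | 0--11,01-1-
  12 | -11--,0-10-,01--0
  13 | --1-1,-11--,0-10-
  14 | -1-10,-11--,01--0,01-1-
  15 | --1-1,-11--,0--11,01-1-
  17 | -0--1  (sole → essential)
  18 | 1--10,10-1-
  19 | -0--1,10-1-
  21 | --1-1,-0--1
  22 | 1--10,1-11-,10-1-
  23 | --1-1,-0--1,1-11-,10-1-
  26 | -1-10,1--10
  28 | -11--  (sole → essential)
  29 | --1-1,-11--
  30 | -1-10,-11--,1--10,1-11-
  31 | --1-1,-11--,1-11-
Essential prime implicants: -0--1, -11--, 0-10-, 01--0
Petrick residual → 0--11, 1--10
Minimum SOP uses 6 PIs: b'e + bc + a'de + a'cd' + a'be' + ade'

6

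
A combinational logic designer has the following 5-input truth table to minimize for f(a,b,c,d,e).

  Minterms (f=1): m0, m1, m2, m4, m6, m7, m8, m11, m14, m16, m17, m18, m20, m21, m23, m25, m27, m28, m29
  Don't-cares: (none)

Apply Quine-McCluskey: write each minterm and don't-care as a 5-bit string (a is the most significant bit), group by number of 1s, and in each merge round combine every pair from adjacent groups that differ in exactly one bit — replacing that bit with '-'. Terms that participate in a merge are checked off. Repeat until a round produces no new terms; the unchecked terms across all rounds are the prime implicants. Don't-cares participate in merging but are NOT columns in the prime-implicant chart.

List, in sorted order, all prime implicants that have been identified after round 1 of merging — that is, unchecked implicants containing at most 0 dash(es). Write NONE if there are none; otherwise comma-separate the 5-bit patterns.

Round 0: 00000✓ 00001✓ 00010✓ 00100✓ 00110✓ 00111✓ 01000✓ 01011✓ 01110✓ 10000✓ 10001✓ 10010✓ 10100✓ 10101✓ 10111✓ 11001✓ 11011✓ 11100✓ 11101✓
Round 1: -0000✓ -0001✓ -0010✓ -0100✓ -0111 -1011 0-000 0-110 00-00✓ 00-10✓ 000-0✓ 0000-✓ 001-0✓ 0011- 1-001✓ 1-100✓ 1-101✓ 10-00✓ 10-01✓ 100-0✓ 1000-✓ 101-1 1010-✓ 11-01✓ 110-1 1110-✓
Round 2: -0-00 -00-0 -000- 00--0 1--01 1-10- 10-0-
PIs = {-0-00, -00-0, -000-, -0111, -1011, 0-000, 0-110, 00--0, 0011-, 1--01, 1-10-, 10-0-, 101-1, 110-1}

NONE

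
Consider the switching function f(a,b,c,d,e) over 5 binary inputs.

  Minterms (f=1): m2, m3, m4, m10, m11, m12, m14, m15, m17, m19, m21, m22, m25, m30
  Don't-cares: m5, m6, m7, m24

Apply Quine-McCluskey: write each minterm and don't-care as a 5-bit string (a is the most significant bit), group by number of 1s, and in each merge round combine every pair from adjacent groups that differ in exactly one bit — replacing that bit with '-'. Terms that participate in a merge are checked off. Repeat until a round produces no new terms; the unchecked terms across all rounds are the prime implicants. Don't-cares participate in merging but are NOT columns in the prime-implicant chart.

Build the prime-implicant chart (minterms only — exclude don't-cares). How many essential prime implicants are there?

3

[col 0] 00010*, 00011*, 00100*, 00101*, 00110*, 00111*, 01010*, 01011*, 01100*, 01110*, 01111*, 10001*, 10011*, 10101*, 10110*, 11000*, 11001*, 11110*
[col 1] -0011, -0101, -0110*, -1110*, 0-010*, 0-011*, 0-100*, 0-110*, 0-111*, 00-10*, 00-11*, 0001-*, 001-0*, 001-1*, 0010-*, 0011-*, 01-10*, 01-11*, 0101-*, 011-0*, 0111-*, 1-001, 1-110*, 10-01, 100-1, 1100-
[col 2] --110, 0--10*, 0--11*, 0-01-*, 0-1-0, 0-11-*, 00-1-*, 001--, 01-1-*
[col 3] 0--1-
Prime implicants: --110, -0011, -0101, 0--1-, 0-1-0, 001--, 1-001, 10-01, 100-1, 1100-
PI chart (minterm → PIs covering it):
  2 | 0--1-  (sole → essential)
  3 | -0011,0--1-
  4 | 0-1-0,001--
  10 | 0--1-  (sole → essential)
  11 | 0--1-  (sole → essential)
  12 | 0-1-0  (sole → essential)
  14 | --110,0--1-,0-1-0
  15 | 0--1-  (sole → essential)
  17 | 1-001,10-01,100-1
  19 | -0011,100-1
  21 | -0101,10-01
  22 | --110  (sole → essential)
  25 | 1-001,1100-
  30 | --110  (sole → essential)
Essential prime implicants: --110, 0--1-, 0-1-0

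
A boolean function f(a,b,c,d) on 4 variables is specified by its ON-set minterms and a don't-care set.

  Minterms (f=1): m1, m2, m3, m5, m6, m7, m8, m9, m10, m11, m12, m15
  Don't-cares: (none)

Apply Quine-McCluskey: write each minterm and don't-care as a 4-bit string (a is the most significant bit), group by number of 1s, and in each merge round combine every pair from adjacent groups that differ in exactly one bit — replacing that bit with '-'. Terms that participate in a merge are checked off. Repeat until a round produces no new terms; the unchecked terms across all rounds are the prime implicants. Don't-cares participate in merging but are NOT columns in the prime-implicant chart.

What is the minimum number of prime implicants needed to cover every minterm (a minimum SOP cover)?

5

Round 0: 0001✓ 0010✓ 0011✓ 0101✓ 0110✓ 0111✓ 1000✓ 1001✓ 1010✓ 1011✓ 1100✓ 1111✓
Round 1: -001✓ -010✓ -011✓ -111✓ 0-01✓ 0-10✓ 0-11✓ 00-1✓ 001-✓ 01-1✓ 011-✓ 1-00 1-11✓ 10-0✓ 10-1✓ 100-✓ 101-✓
Round 2: --11 -0-1 -01- 0--1 0-1- 10--
PIs = {--11, -0-1, -01-, 0--1, 0-1-, 1-00, 10--}
Coverage chart:
  m1: -0-1,0--1
  m2: -01-,0-1-
  m3: --11,-0-1,-01-,0--1,0-1-
  m5: 0--1 ←essential
  m6: 0-1- ←essential
  m7: --11,0--1,0-1-
  m8: 1-00,10--
  m9: -0-1,10--
  m10: -01-,10--
  m11: --11,-0-1,-01-,10--
  m12: 1-00 ←essential
  m15: --11 ←essential
Essential: --11, 0--1, 0-1-, 1-00
Petrick residual → 10--
Min cover (5 terms): cd + a'd + a'c + ac'd' + ab'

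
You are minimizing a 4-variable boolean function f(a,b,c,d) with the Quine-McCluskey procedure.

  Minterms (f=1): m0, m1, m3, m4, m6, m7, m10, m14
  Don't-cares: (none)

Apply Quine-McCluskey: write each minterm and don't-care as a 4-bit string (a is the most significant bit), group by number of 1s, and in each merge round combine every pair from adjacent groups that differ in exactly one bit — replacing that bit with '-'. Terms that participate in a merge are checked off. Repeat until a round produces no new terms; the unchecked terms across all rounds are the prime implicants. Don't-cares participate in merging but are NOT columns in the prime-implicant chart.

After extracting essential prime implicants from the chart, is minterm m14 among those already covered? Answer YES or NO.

YES

Round 0: 0000✓ 0001✓ 0011✓ 0100✓ 0110✓ 0111✓ 1010✓ 1110✓
Round 1: -110 0-00 0-11 00-1 000- 01-0 011- 1-10
PIs = {-110, 0-00, 0-11, 00-1, 000-, 01-0, 011-, 1-10}
Coverage chart:
  m0: 0-00,000-
  m1: 00-1,000-
  m3: 0-11,00-1
  m4: 0-00,01-0
  m6: -110,01-0,011-
  m7: 0-11,011-
  m10: 1-10 ←essential
  m14: -110,1-10
Essential: 1-10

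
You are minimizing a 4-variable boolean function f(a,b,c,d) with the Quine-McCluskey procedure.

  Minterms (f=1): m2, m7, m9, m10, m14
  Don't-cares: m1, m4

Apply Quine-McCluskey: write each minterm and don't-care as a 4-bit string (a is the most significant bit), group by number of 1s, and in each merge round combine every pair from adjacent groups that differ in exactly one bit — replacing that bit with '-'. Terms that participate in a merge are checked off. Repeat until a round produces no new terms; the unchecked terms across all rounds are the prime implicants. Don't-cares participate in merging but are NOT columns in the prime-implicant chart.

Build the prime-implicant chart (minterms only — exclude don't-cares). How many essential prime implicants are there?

Round 0: 0001✓ 0010✓ 0100 0111 1001✓ 1010✓ 1110✓
Round 1: -001 -010 1-10
PIs = {-001, -010, 0100, 0111, 1-10}
Coverage chart:
  m2: -010 ←essential
  m7: 0111 ←essential
  m9: -001 ←essential
  m10: -010,1-10
  m14: 1-10 ←essential
Essential: -001, -010, 0111, 1-10

4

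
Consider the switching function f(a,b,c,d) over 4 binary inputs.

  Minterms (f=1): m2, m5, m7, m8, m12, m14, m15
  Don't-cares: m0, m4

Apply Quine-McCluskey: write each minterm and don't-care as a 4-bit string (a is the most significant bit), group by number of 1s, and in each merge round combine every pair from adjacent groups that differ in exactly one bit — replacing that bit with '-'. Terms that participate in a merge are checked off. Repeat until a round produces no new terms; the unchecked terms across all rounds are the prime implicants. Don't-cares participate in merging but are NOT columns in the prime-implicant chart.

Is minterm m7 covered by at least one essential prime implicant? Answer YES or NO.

NO

size-2^0 implicants → 0000(✓)  0010(✓)  0100(✓)  0101(✓)  0111(✓)  1000(✓)  1100(✓)  1110(✓)  1111(✓)
size-2^1 implicants → -000(✓)  -100(✓)  -111  0-00(✓)  00-0  01-1  010-  1-00(✓)  11-0  111-
size-2^2 implicants → --00
Unchecked terms (primes): --00, -111, 00-0, 01-1, 010-, 11-0, 111-
Minterm coverage:
  m2 ⊆ 00-0 [E]
  m5 ⊆ 01-1,010-
  m7 ⊆ -111,01-1
  m8 ⊆ --00 [E]
  m12 ⊆ --00,11-0
  m14 ⊆ 11-0,111-
  m15 ⊆ -111,111-
E = {--00, 00-0}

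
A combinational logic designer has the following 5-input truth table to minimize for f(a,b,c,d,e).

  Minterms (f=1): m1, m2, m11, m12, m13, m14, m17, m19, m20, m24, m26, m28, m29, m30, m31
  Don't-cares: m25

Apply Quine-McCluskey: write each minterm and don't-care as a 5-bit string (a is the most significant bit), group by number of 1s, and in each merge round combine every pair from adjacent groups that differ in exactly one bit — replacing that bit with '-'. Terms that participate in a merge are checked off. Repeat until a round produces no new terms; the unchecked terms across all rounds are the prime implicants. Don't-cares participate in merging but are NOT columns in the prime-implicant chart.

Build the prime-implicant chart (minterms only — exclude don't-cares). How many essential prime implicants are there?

9

size-2^0 implicants → 00001(✓)  00010  01011  01100(✓)  01101(✓)  01110(✓)  10001(✓)  10011(✓)  10100(✓)  11000(✓)  11001(✓)  11010(✓)  11100(✓)  11101(✓)  11110(✓)  11111(✓)
size-2^1 implicants → -0001  -1100(✓)  -1101(✓)  -1110(✓)  011-0(✓)  0110-(✓)  1-001  1-100  100-1  11-00(✓)  11-01(✓)  11-10(✓)  110-0(✓)  1100-(✓)  111-0(✓)  111-1(✓)  1110-(✓)  1111-(✓)
size-2^2 implicants → -11-0  -110-  11--0  11-0-  111--
Unchecked terms (primes): -0001, -11-0, -110-, 00010, 01011, 1-001, 1-100, 100-1, 11--0, 11-0-, 111--
Minterm coverage:
  m1 ⊆ -0001 [E]
  m2 ⊆ 00010 [E]
  m11 ⊆ 01011 [E]
  m12 ⊆ -11-0,-110-
  m13 ⊆ -110- [E]
  m14 ⊆ -11-0 [E]
  m17 ⊆ -0001,1-001,100-1
  m19 ⊆ 100-1 [E]
  m20 ⊆ 1-100 [E]
  m24 ⊆ 11--0,11-0-
  m26 ⊆ 11--0 [E]
  m28 ⊆ -11-0,-110-,1-100,11--0,11-0-,111--
  m29 ⊆ -110-,11-0-,111--
  m30 ⊆ -11-0,11--0,111--
  m31 ⊆ 111-- [E]
E = {-0001, -11-0, -110-, 00010, 01011, 1-100, 100-1, 11--0, 111--}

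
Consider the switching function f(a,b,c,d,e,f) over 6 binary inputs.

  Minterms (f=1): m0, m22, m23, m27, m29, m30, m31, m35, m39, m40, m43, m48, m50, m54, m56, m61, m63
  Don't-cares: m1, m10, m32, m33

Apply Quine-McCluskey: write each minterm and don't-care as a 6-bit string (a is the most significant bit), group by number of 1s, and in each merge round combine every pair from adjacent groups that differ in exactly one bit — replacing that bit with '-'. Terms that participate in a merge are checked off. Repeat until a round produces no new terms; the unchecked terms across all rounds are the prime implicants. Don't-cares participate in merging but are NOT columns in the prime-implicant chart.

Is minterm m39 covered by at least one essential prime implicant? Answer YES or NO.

[col 0] 000000*, 000001*, 001010, 010110*, 010111*, 011011*, 011101*, 011110*, 011111*, 100000*, 100001*, 100011*, 100111*, 101000*, 101011*, 110000*, 110010*, 110110*, 111000*, 111101*, 111111*
[col 1] -00000*, -00001*, -10110, -11101*, -11111*, 00000-*, 01-110*, 01-111*, 01011-*, 011-11, 0111-1*, 01111-*, 1-0000*, 1-1000*, 10-000*, 10-011, 100-11, 1000-1, 10000-*, 11-000*, 110-10, 1100-0, 1111-1*
[col 2] -0000-, -111-1, 01-11-, 1--000
Prime implicants: -0000-, -10110, -111-1, 001010, 01-11-, 011-11, 1--000, 10-011, 100-11, 1000-1, 110-10, 1100-0
PI chart (minterm → PIs covering it):
  0 | -0000-  (sole → essential)
  22 | -10110,01-11-
  23 | 01-11-  (sole → essential)
  27 | 011-11  (sole → essential)
  29 | -111-1  (sole → essential)
  30 | 01-11-  (sole → essential)
  31 | -111-1,01-11-,011-11
  35 | 10-011,100-11,1000-1
  39 | 100-11  (sole → essential)
  40 | 1--000  (sole → essential)
  43 | 10-011  (sole → essential)
  48 | 1--000,1100-0
  50 | 110-10,1100-0
  54 | -10110,110-10
  56 | 1--000  (sole → essential)
  61 | -111-1  (sole → essential)
  63 | -111-1  (sole → essential)
Essential prime implicants: -0000-, -111-1, 01-11-, 011-11, 1--000, 10-011, 100-11

YES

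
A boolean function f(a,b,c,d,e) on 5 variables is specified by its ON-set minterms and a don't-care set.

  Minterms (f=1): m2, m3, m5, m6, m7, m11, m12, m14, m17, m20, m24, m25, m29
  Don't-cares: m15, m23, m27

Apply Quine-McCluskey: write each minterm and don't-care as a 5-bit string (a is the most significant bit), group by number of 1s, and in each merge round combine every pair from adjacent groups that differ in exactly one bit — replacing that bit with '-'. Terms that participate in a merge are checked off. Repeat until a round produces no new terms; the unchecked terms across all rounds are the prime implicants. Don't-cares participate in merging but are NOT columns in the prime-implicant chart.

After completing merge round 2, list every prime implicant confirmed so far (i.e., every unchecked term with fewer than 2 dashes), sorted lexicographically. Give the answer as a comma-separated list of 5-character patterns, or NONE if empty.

[col 0] 00010*, 00011*, 00101*, 00110*, 00111*, 01011*, 01100*, 01110*, 01111*, 10001*, 10100, 10111*, 11000*, 11001*, 11011*, 11101*
[col 1] -0111, -1011, 0-011*, 0-110*, 0-111*, 00-10*, 00-11*, 0001-*, 001-1, 0011-*, 01-11*, 011-0, 0111-*, 1-001, 11-01, 110-1, 1100-
[col 2] 0--11, 0-11-, 00-1-
Prime implicants: -0111, -1011, 0--11, 0-11-, 00-1-, 001-1, 011-0, 1-001, 10100, 11-01, 110-1, 1100-

-0111, -1011, 001-1, 011-0, 1-001, 10100, 11-01, 110-1, 1100-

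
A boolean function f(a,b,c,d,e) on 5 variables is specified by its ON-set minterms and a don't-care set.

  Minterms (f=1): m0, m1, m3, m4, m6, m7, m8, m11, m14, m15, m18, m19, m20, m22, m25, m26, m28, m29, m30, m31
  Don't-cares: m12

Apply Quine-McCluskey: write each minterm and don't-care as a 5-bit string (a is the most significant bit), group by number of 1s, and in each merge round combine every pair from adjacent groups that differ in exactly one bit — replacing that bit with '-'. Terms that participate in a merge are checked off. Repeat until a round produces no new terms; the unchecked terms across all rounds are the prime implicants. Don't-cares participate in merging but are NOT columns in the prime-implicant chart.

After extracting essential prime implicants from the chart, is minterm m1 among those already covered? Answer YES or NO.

NO

Round 0: 00000✓ 00001✓ 00011✓ 00100✓ 00110✓ 00111✓ 01000✓ 01011✓ 01100✓ 01110✓ 01111✓ 10010✓ 10011✓ 10100✓ 10110✓ 11001✓ 11010✓ 11100✓ 11101✓ 11110✓ 11111✓
Round 1: -0011 -0100✓ -0110✓ -1100✓ -1110✓ -1111✓ 0-000✓ 0-011✓ 0-100✓ 0-110✓ 0-111✓ 00-00✓ 00-11✓ 000-1 0000- 001-0✓ 0011-✓ 01-00✓ 01-11✓ 011-0✓ 0111-✓ 1-010✓ 1-100✓ 1-110✓ 10-10✓ 1001- 101-0✓ 11-01 11-10✓ 111-0✓ 111-1✓ 1110-✓ 1111-✓
Round 2: --100✓ --110✓ -01-0✓ -11-0✓ -111- 0--00 0--11 0-1-0✓ 0-11- 1--10 1-1-0✓ 111--
Round 3: --1-0
PIs = {--1-0, -0011, -111-, 0--00, 0--11, 0-11-, 000-1, 0000-, 1--10, 1001-, 11-01, 111--}
Coverage chart:
  m0: 0--00,0000-
  m1: 000-1,0000-
  m3: -0011,0--11,000-1
  m4: --1-0,0--00
  m6: --1-0,0-11-
  m7: 0--11,0-11-
  m8: 0--00 ←essential
  m11: 0--11 ←essential
  m14: --1-0,-111-,0-11-
  m15: -111-,0--11,0-11-
  m18: 1--10,1001-
  m19: -0011,1001-
  m20: --1-0 ←essential
  m22: --1-0,1--10
  m25: 11-01 ←essential
  m26: 1--10 ←essential
  m28: --1-0,111--
  m29: 11-01,111--
  m30: --1-0,-111-,1--10,111--
  m31: -111-,111--
Essential: --1-0, 0--00, 0--11, 1--10, 11-01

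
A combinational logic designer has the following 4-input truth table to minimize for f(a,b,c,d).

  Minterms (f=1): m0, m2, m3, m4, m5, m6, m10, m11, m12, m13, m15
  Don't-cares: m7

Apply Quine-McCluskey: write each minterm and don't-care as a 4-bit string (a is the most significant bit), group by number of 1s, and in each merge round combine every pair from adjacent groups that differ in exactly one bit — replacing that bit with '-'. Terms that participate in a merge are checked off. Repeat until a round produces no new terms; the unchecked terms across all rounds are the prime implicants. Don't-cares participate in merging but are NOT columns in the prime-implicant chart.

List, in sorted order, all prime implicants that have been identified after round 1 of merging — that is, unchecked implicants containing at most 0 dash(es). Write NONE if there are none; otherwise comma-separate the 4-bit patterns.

Round 0: 0000✓ 0010✓ 0011✓ 0100✓ 0101✓ 0110✓ 0111✓ 1010✓ 1011✓ 1100✓ 1101✓ 1111✓
Round 1: -010✓ -011✓ -100✓ -101✓ -111✓ 0-00✓ 0-10✓ 0-11✓ 00-0✓ 001-✓ 01-0✓ 01-1✓ 010-✓ 011-✓ 1-11✓ 101-✓ 11-1✓ 110-✓
Round 2: --11 -01- -1-1 -10- 0--0 0-1- 01--
PIs = {--11, -01-, -1-1, -10-, 0--0, 0-1-, 01--}

NONE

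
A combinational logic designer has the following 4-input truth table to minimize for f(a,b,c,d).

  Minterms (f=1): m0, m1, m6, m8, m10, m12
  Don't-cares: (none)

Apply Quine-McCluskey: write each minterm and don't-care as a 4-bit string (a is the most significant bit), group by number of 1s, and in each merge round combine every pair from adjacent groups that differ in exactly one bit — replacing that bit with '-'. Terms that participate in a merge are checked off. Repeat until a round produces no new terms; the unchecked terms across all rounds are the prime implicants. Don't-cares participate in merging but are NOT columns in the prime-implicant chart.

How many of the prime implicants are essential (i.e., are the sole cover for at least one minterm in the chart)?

4

[col 0] 0000*, 0001*, 0110, 1000*, 1010*, 1100*
[col 1] -000, 000-, 1-00, 10-0
Prime implicants: -000, 000-, 0110, 1-00, 10-0
PI chart (minterm → PIs covering it):
  0 | -000,000-
  1 | 000-  (sole → essential)
  6 | 0110  (sole → essential)
  8 | -000,1-00,10-0
  10 | 10-0  (sole → essential)
  12 | 1-00  (sole → essential)
Essential prime implicants: 000-, 0110, 1-00, 10-0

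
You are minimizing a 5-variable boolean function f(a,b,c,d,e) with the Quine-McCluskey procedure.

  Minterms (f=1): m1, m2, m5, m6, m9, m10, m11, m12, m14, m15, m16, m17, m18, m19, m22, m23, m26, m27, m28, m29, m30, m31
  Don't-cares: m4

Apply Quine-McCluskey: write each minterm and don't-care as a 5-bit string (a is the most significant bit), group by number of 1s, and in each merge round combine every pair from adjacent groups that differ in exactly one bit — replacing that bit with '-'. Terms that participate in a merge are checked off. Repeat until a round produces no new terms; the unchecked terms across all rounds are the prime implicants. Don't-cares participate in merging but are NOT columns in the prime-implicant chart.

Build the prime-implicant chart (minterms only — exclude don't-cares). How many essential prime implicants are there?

5

Round 0: 00001✓ 00010✓ 00100✓ 00101✓ 00110✓ 01001✓ 01010✓ 01011✓ 01100✓ 01110✓ 01111✓ 10000✓ 10001✓ 10010✓ 10011✓ 10110✓ 10111✓ 11010✓ 11011✓ 11100✓ 11101✓ 11110✓ 11111✓
Round 1: -0001 -0010✓ -0110✓ -1010✓ -1011✓ -1100✓ -1110✓ -1111✓ 0-001 0-010✓ 0-100✓ 0-110✓ 00-01 00-10✓ 001-0✓ 0010- 01-10✓ 01-11✓ 010-1 0101-✓ 011-0✓ 0111-✓ 1-010✓ 1-011✓ 1-110✓ 1-111✓ 10-10✓ 10-11✓ 100-0✓ 100-1✓ 1000-✓ 1001-✓ 1011-✓ 11-10✓ 11-11✓ 1101-✓ 111-0✓ 111-1✓ 1110-✓ 1111-✓
Round 2: --010✓ --110✓ -0-10✓ -1-10✓ -1-11✓ -101-✓ -11-0 -111-✓ 0--10✓ 0-1-0 01-1-✓ 1--10✓ 1--11✓ 1-01-✓ 1-11-✓ 10-1-✓ 100-- 11-1-✓ 111--
Round 3: ---10 -1-1- 1--1-
PIs = {---10, -0001, -1-1-, -11-0, 0-001, 0-1-0, 00-01, 0010-, 010-1, 1--1-, 100--, 111--}
Coverage chart:
  m1: -0001,0-001,00-01
  m2: ---10 ←essential
  m5: 00-01,0010-
  m6: ---10,0-1-0
  m9: 0-001,010-1
  m10: ---10,-1-1-
  m11: -1-1-,010-1
  m12: -11-0,0-1-0
  m14: ---10,-1-1-,-11-0,0-1-0
  m15: -1-1- ←essential
  m16: 100-- ←essential
  m17: -0001,100--
  m18: ---10,1--1-,100--
  m19: 1--1-,100--
  m22: ---10,1--1-
  m23: 1--1- ←essential
  m26: ---10,-1-1-,1--1-
  m27: -1-1-,1--1-
  m28: -11-0,111--
  m29: 111-- ←essential
  m30: ---10,-1-1-,-11-0,1--1-,111--
  m31: -1-1-,1--1-,111--
Essential: ---10, -1-1-, 1--1-, 100--, 111--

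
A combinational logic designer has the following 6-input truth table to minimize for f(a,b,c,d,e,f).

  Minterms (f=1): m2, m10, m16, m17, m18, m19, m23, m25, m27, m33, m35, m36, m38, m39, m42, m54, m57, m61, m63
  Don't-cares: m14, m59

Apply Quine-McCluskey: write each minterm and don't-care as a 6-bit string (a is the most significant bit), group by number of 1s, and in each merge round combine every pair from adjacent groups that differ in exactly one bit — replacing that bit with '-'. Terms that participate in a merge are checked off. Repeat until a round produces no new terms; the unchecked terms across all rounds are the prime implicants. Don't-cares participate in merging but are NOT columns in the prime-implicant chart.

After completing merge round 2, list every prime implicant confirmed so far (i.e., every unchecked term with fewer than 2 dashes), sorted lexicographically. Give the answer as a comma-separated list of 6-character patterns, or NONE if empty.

-01010, 0-0010, 00-010, 001-10, 010-11, 1-0110, 100-11, 1000-1, 1001-0, 10011-

[col 0] 000010*, 001010*, 001110*, 010000*, 010001*, 010010*, 010011*, 010111*, 011001*, 011011*, 100001*, 100011*, 100100*, 100110*, 100111*, 101010*, 110110*, 111001*, 111011*, 111101*, 111111*
[col 1] -01010, -11001*, -11011*, 0-0010, 00-010, 001-10, 01-001*, 01-011*, 010-11, 0100-0*, 0100-1*, 01000-*, 01001-*, 0110-1*, 1-0110, 100-11, 1000-1, 1001-0, 10011-, 111-01*, 111-11*, 1110-1*, 1111-1*
[col 2] -110-1, 01-0-1, 0100--, 111--1
Prime implicants: -01010, -110-1, 0-0010, 00-010, 001-10, 01-0-1, 010-11, 0100--, 1-0110, 100-11, 1000-1, 1001-0, 10011-, 111--1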